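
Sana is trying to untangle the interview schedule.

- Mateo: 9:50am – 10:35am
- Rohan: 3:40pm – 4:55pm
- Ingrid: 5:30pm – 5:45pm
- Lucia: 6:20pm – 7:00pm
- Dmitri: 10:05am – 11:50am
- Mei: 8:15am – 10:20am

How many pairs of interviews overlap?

Sorted by start: Mei, Mateo, Dmitri, Rohan, Ingrid, Lucia.
Mateo starts before Mei ends → Mei and Mateo overlap.
Dmitri starts before Mei ends → Mei and Dmitri overlap.
Rohan starts after Mei ends, so Mei has no further overlaps.
Dmitri starts before Mateo ends → Mateo and Dmitri overlap.
Rohan starts after Mateo ends, so Mateo has no further overlaps.
Rohan starts after Dmitri ends, so Dmitri has no further overlaps.
Ingrid starts after Rohan ends, so Rohan has no further overlaps.
Lucia starts after Ingrid ends.
Overlapping pairs: Dmitri & Mateo, Dmitri & Mei, Mateo & Mei — 3 in total.

3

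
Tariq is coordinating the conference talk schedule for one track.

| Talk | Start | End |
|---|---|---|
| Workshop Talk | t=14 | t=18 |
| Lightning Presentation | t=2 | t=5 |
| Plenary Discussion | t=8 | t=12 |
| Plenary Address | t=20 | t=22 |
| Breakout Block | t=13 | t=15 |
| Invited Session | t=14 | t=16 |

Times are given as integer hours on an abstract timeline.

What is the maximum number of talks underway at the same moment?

Walk through starts and ends in time order (an end at T is processed before a start at T):
t=2 start Lightning Presentation → 1
t=5 end Lightning Presentation → 0
t=8 start Plenary Discussion → 1
t=12 end Plenary Discussion → 0
t=13 start Breakout Block → 1
t=14 start Invited Session → 2
t=14 start Workshop Talk → 3
t=15 end Breakout Block → 2
t=16 end Invited Session → 1
t=18 end Workshop Talk → 0
t=20 start Plenary Address → 1
t=22 end Plenary Address → 0
Peak is 3, at t=14 (Breakout Block, Invited Session, Workshop Talk).

3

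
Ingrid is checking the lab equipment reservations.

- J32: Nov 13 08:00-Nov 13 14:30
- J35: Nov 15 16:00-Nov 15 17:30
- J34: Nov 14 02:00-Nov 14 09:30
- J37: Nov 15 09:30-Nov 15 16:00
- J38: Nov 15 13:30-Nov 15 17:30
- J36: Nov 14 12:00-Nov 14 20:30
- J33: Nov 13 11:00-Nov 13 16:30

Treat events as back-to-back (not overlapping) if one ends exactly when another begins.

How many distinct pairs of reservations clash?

Two intervals overlap when each starts before the other ends.
Sorted by start: J32, J33, J34, J36, J37, J38, J35.
J33 starts before J32 ends → J32 and J33 overlap.
J34 starts after J32 ends, so nothing later overlaps J32 either.
J34 starts after J33 ends, so nothing later overlaps J33 either.
J36 starts after J34 ends, so nothing later overlaps J34 either.
J37 starts after J36 ends, so nothing later overlaps J36 either.
J38 starts before J37 ends → J37 and J38 overlap.
J35 starts exactly when J37 ends (back-to-back, no overlap).
J35 starts before J38 ends → J38 and J35 overlap.
Overlapping pairs: J32 & J33, J35 & J38, J37 & J38 — 3 in total.

3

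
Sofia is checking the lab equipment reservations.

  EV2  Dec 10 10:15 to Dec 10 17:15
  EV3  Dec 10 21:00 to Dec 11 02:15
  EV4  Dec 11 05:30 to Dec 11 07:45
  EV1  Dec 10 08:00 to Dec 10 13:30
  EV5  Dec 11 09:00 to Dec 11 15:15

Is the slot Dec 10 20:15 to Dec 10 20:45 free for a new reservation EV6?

Yes — the slot is free

EV1: ends Dec 10 13:30 at or before EV6 starts Dec 10 20:15 → clear.
EV2: ends Dec 10 17:15 at or before EV6 starts Dec 10 20:15 → clear.
EV3: starts Dec 10 21:00 at or after EV6 ends Dec 10 20:45 → clear.
EV4: starts Dec 11 05:30 at or after EV6 ends Dec 10 20:45 → clear.
EV5: starts Dec 11 09:00 at or after EV6 ends Dec 10 20:45 → clear.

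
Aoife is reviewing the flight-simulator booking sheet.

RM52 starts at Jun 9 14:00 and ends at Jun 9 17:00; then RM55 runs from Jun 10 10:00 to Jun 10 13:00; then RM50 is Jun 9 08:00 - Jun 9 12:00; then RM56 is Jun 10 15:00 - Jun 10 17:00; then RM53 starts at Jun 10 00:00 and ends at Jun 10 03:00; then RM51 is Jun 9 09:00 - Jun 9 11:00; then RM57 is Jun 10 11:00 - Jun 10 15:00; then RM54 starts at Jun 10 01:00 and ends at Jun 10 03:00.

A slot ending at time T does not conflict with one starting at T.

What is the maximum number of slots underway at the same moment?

2

Walk through starts and ends in time order (an end at T is processed before a start at T):
Jun 9 08:00 start RM50 → 1
Jun 9 09:00 start RM51 → 2
Jun 9 11:00 end RM51 → 1
Jun 9 12:00 end RM50 → 0
Jun 9 14:00 start RM52 → 1
Jun 9 17:00 end RM52 → 0
Jun 10 00:00 start RM53 → 1
Jun 10 01:00 start RM54 → 2
Jun 10 03:00 end RM53 → 1
Jun 10 03:00 end RM54 → 0
Jun 10 10:00 start RM55 → 1
Jun 10 11:00 start RM57 → 2
Jun 10 13:00 end RM55 → 1
Jun 10 15:00 end RM57 → 0
Jun 10 15:00 start RM56 → 1
Jun 10 17:00 end RM56 → 0
Peak is 2, at Jun 9 09:00 (RM50, RM51).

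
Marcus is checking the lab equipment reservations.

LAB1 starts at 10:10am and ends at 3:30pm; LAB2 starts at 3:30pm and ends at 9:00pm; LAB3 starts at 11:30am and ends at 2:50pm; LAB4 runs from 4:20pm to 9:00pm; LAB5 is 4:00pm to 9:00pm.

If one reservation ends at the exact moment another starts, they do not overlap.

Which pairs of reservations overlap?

LAB1 & LAB3, LAB2 & LAB4, LAB2 & LAB5, LAB4 & LAB5

Check each pair: they overlap iff neither finishes before the other starts.
Sorted by start: LAB1, LAB3, LAB2, LAB5, LAB4.
LAB3 starts before LAB1 ends → LAB1 and LAB3 overlap.
LAB2 starts exactly when LAB1 ends (back-to-back, no overlap), so LAB1 has no further overlaps.
LAB2 starts after LAB3 ends, so LAB3 has no further overlaps.
LAB5 starts before LAB2 ends → LAB2 and LAB5 overlap.
LAB4 starts before LAB2 ends → LAB2 and LAB4 overlap.
LAB4 starts before LAB5 ends → LAB5 and LAB4 overlap.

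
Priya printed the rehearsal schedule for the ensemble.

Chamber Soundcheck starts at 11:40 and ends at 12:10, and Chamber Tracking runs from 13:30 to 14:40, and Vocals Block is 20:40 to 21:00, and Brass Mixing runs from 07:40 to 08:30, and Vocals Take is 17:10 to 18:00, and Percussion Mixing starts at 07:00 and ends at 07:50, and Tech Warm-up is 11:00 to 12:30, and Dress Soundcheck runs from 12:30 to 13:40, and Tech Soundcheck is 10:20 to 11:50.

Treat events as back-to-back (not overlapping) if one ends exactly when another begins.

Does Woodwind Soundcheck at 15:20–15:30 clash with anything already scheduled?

Percussion Mixing: ends 07:50 at or before Woodwind Soundcheck starts 15:20 → clear.
Brass Mixing: ends 08:30 at or before Woodwind Soundcheck starts 15:20 → clear.
Tech Soundcheck: ends 11:50 at or before Woodwind Soundcheck starts 15:20 → clear.
Tech Warm-up: ends 12:30 at or before Woodwind Soundcheck starts 15:20 → clear.
Chamber Soundcheck: ends 12:10 at or before Woodwind Soundcheck starts 15:20 → clear.
Dress Soundcheck: ends 13:40 at or before Woodwind Soundcheck starts 15:20 → clear.
Chamber Tracking: ends 14:40 at or before Woodwind Soundcheck starts 15:20 → clear.
Vocals Take: starts 17:10 at or after Woodwind Soundcheck ends 15:30 → clear.
Vocals Block: starts 20:40 at or after Woodwind Soundcheck ends 15:30 → clear.

No — it doesn't clash with anything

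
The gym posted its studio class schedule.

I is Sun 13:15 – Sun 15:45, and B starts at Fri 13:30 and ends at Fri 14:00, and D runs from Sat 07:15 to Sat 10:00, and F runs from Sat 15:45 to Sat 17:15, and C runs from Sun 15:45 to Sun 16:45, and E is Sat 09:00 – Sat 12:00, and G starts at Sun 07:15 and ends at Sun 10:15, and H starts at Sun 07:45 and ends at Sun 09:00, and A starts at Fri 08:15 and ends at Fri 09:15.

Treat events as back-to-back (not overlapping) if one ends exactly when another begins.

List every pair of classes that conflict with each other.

D & E, G & H

Check each pair: they overlap iff neither finishes before the other starts.
Sorted by start: A, B, D, E, F, G, H, I, C.
B starts after A ends, so A has no further overlaps.
D starts after B ends, so B has no further overlaps.
E starts before D ends → D and E overlap.
F starts after D ends, so D has no further overlaps.
F starts after E ends, so E has no further overlaps.
G starts after F ends, so F has no further overlaps.
H starts before G ends → G and H overlap.
I starts after G ends, so G has no further overlaps.
I starts after H ends, so H has no further overlaps.
C starts exactly when I ends (back-to-back, no overlap).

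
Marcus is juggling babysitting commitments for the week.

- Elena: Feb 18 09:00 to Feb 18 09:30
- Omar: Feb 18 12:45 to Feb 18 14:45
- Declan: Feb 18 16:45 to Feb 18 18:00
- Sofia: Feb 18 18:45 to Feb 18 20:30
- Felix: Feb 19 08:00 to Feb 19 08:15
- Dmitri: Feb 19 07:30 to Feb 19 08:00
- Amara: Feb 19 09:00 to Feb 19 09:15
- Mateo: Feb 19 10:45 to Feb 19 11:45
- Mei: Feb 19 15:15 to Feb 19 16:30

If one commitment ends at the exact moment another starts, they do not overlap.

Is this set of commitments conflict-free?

Yes

Two intervals overlap when each starts before the other ends.
Sorted by start: Elena, Omar, Declan, Sofia, Dmitri, Felix, Amara, Mateo, Mei.
Omar starts after Elena ends; Elena is clear from here.
Declan starts after Omar ends; Omar is clear from here.
Sofia starts after Declan ends; Declan is clear from here.
Dmitri starts after Sofia ends; Sofia is clear from here.
Felix starts exactly when Dmitri ends (back-to-back, no overlap); Dmitri is clear from here.
Amara starts after Felix ends; Felix is clear from here.
Mateo starts after Amara ends; Amara is clear from here.
Mei starts after Mateo ends.
Every pair is clear; the schedule has no overlaps.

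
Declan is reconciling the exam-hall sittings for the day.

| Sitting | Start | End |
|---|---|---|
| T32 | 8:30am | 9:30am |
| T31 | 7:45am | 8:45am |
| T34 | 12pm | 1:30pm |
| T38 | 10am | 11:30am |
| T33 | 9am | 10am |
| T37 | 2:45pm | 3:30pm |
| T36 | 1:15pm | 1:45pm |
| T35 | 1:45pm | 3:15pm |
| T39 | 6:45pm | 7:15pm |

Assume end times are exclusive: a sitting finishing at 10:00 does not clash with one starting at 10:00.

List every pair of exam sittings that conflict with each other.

T31 & T32, T32 & T33, T34 & T36, T35 & T37

Sorted by start: T31, T32, T33, T38, T34, T36, T35, T37, T39.
T32 starts before T31 ends → T31 and T32 overlap.
T33 starts after T31 ends — done with T31.
T33 starts before T32 ends → T32 and T33 overlap.
T38 starts after T32 ends — done with T32.
T38 starts exactly when T33 ends (back-to-back, no overlap) — done with T33.
T34 starts after T38 ends — done with T38.
T36 starts before T34 ends → T34 and T36 overlap.
T35 starts after T34 ends — done with T34.
T35 starts exactly when T36 ends (back-to-back, no overlap) — done with T36.
T37 starts before T35 ends → T35 and T37 overlap.
T39 starts after T35 ends.
T39 starts after T37 ends.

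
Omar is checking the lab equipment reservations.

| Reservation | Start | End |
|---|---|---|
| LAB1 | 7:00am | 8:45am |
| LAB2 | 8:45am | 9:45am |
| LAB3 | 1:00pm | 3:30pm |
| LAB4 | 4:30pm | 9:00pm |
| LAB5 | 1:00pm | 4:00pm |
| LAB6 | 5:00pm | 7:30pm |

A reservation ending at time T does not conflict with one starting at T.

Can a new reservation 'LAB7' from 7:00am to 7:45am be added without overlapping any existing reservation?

No — it overlaps LAB1

LAB1: starts 7:00am before LAB7 ends 7:45am, and ends 8:45am after LAB7 starts 7:00am → overlap.
LAB2: starts 8:45am at or after LAB7 ends 7:45am → clear.
LAB3: starts 1:00pm at or after LAB7 ends 7:45am → clear.
LAB5: starts 1:00pm at or after LAB7 ends 7:45am → clear.
LAB4: starts 4:30pm at or after LAB7 ends 7:45am → clear.
LAB6: starts 5:00pm at or after LAB7 ends 7:45am → clear.
LAB7 overlaps LAB1.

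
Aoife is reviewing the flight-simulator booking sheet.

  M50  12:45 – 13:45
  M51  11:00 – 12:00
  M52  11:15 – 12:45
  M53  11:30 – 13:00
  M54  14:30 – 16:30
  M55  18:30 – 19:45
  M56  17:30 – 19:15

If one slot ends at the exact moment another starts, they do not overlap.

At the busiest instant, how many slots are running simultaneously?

3

Sort all start/end points and keep a running count:
11:00 start M51 → 1
11:15 start M52 → 2
11:30 start M53 → 3
12:00 end M51 → 2
12:45 end M52 → 1
12:45 start M50 → 2
13:00 end M53 → 1
13:45 end M50 → 0
14:30 start M54 → 1
16:30 end M54 → 0
17:30 start M56 → 1
18:30 start M55 → 2
19:15 end M56 → 1
19:45 end M55 → 0
Peak is 3, at 11:30 (M51, M52, M53).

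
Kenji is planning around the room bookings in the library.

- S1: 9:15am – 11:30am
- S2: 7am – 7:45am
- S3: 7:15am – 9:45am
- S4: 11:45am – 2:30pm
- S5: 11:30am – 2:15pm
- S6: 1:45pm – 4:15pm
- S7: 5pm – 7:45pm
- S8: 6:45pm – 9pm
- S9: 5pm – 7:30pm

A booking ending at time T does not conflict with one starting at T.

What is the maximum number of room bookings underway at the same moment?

Sweep the timeline, counting +1 at each start and −1 at each end (ends before starts at a tie):
7am start S2 → 1
7:15am start S3 → 2
7:45am end S2 → 1
9:15am start S1 → 2
9:45am end S3 → 1
11:30am end S1 → 0
11:30am start S5 → 1
11:45am start S4 → 2
1:45pm start S6 → 3
2:15pm end S5 → 2
2:30pm end S4 → 1
4:15pm end S6 → 0
5pm start S7 → 1
5pm start S9 → 2
6:45pm start S8 → 3
7:30pm end S9 → 2
7:45pm end S7 → 1
9pm end S8 → 0
Peak is 3, at 1:45pm (S4, S5, S6).

3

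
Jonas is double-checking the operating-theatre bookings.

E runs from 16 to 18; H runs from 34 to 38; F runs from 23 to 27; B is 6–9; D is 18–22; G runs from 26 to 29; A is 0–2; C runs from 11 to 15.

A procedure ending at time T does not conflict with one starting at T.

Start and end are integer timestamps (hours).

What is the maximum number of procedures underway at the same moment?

2

Walk through starts and ends in time order (an end at T is processed before a start at T):
0 start A → 1
2 end A → 0
6 start B → 1
9 end B → 0
11 start C → 1
15 end C → 0
16 start E → 1
18 end E → 0
18 start D → 1
22 end D → 0
23 start F → 1
26 start G → 2
27 end F → 1
29 end G → 0
34 start H → 1
38 end H → 0
Peak is 2, at 26 (F, G).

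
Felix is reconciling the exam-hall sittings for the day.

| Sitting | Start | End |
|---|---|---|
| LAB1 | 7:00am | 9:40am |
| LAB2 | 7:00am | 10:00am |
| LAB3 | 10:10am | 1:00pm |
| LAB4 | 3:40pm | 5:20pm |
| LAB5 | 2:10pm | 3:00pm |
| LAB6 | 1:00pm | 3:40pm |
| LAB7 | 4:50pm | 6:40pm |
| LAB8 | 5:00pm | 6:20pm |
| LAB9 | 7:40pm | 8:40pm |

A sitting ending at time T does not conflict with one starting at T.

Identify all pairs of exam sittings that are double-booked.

LAB1 & LAB2, LAB4 & LAB7, LAB4 & LAB8, LAB5 & LAB6, LAB7 & LAB8

Sorted by start: LAB1, LAB2, LAB3, LAB6, LAB5, LAB4, LAB7, LAB8, LAB9.
LAB2 starts before LAB1 ends → LAB1 and LAB2 overlap.
LAB3 starts after LAB1 ends, so nothing later overlaps LAB1 either.
LAB3 starts after LAB2 ends, so nothing later overlaps LAB2 either.
LAB6 starts exactly when LAB3 ends (back-to-back, no overlap), so nothing later overlaps LAB3 either.
LAB5 starts before LAB6 ends → LAB6 and LAB5 overlap.
LAB4 starts exactly when LAB6 ends (back-to-back, no overlap), so nothing later overlaps LAB6 either.
LAB4 starts after LAB5 ends, so nothing later overlaps LAB5 either.
LAB7 starts before LAB4 ends → LAB4 and LAB7 overlap.
LAB8 starts before LAB4 ends → LAB4 and LAB8 overlap.
LAB9 starts after LAB4 ends.
LAB8 starts before LAB7 ends → LAB7 and LAB8 overlap.
LAB9 starts after LAB7 ends.
LAB9 starts after LAB8 ends.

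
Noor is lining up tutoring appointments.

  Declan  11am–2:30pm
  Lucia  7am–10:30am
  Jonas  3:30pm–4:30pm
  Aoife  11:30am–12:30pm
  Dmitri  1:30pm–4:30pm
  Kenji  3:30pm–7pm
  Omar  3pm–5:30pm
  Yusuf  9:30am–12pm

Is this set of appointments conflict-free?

Two intervals overlap when each starts before the other ends.
Sorted by start: Lucia, Yusuf, Declan, Aoife, Dmitri, Omar, Jonas, Kenji.
Yusuf starts before Lucia ends → Lucia and Yusuf overlap.
That's a conflict, so the schedule is not conflict-free.

No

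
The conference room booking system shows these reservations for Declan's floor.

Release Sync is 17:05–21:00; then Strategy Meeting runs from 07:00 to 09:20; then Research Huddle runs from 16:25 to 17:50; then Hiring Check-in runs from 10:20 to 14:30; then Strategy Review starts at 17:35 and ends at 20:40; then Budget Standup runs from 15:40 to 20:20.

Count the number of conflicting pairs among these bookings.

Sorted by start: Strategy Meeting, Hiring Check-in, Budget Standup, Research Huddle, Release Sync, Strategy Review.
Hiring Check-in starts after Strategy Meeting ends, so Strategy Meeting has no further overlaps.
Budget Standup starts after Hiring Check-in ends, so Hiring Check-in has no further overlaps.
Research Huddle starts before Budget Standup ends → Budget Standup and Research Huddle overlap.
Release Sync starts before Budget Standup ends → Budget Standup and Release Sync overlap.
Strategy Review starts before Budget Standup ends → Budget Standup and Strategy Review overlap.
Release Sync starts before Research Huddle ends → Research Huddle and Release Sync overlap.
Strategy Review starts before Research Huddle ends → Research Huddle and Strategy Review overlap.
Strategy Review starts before Release Sync ends → Release Sync and Strategy Review overlap.
Overlapping pairs: Budget Standup & Release Sync, Budget Standup & Research Huddle, Budget Standup & Strategy Review, Release Sync & Research Huddle, Release Sync & Strategy Review, Research Huddle & Strategy Review — 6 in total.

6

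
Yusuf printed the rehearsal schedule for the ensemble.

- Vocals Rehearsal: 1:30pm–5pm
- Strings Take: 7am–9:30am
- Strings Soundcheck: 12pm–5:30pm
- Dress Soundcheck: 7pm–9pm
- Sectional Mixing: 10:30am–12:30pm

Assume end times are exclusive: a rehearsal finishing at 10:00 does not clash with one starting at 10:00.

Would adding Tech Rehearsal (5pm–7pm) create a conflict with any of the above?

Yes — it overlaps Strings Soundcheck

Strings Take: ends 9:30am at or before Tech Rehearsal starts 5pm → clear.
Sectional Mixing: ends 12:30pm at or before Tech Rehearsal starts 5pm → clear.
Strings Soundcheck: starts 12pm before Tech Rehearsal ends 7pm, and ends 5:30pm after Tech Rehearsal starts 5pm → overlap.
Vocals Rehearsal: ends 5pm at or before Tech Rehearsal starts 5pm → clear.
Dress Soundcheck: starts 7pm at or after Tech Rehearsal ends 7pm → clear.
Tech Rehearsal overlaps Strings Soundcheck.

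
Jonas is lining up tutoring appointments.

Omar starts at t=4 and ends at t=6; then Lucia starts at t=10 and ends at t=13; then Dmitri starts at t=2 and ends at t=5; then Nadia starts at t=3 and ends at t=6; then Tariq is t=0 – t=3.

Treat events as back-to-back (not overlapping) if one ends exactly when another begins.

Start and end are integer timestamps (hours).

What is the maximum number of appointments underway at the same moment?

Sweep the timeline, counting +1 at each start and −1 at each end (ends before starts at a tie):
t=0 start Tariq → 1
t=2 start Dmitri → 2
t=3 end Tariq → 1
t=3 start Nadia → 2
t=4 start Omar → 3
t=5 end Dmitri → 2
t=6 end Nadia → 1
t=6 end Omar → 0
t=10 start Lucia → 1
t=13 end Lucia → 0
Peak is 3, at t=4 (Dmitri, Nadia, Omar).

3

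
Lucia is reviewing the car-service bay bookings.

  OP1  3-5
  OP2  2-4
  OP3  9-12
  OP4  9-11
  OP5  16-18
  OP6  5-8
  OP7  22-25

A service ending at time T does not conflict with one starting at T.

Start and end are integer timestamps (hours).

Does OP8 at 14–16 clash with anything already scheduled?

OP2: ends 4 at or before OP8 starts 14 → clear.
OP1: ends 5 at or before OP8 starts 14 → clear.
OP6: ends 8 at or before OP8 starts 14 → clear.
OP3: ends 12 at or before OP8 starts 14 → clear.
OP4: ends 11 at or before OP8 starts 14 → clear.
OP5: starts 16 at or after OP8 ends 16 → clear.
OP7: starts 22 at or after OP8 ends 16 → clear.

No — it doesn't clash with anything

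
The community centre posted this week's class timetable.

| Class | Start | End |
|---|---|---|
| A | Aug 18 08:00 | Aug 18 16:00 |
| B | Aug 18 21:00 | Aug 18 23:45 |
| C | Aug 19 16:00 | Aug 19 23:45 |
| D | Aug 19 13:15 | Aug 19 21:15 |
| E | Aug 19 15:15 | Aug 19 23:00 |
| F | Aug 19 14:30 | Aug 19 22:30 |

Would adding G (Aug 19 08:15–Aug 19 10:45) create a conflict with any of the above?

No — it doesn't clash with anything

A: ends Aug 18 16:00 at or before G starts Aug 19 08:15 → clear.
B: ends Aug 18 23:45 at or before G starts Aug 19 08:15 → clear.
D: starts Aug 19 13:15 at or after G ends Aug 19 10:45 → clear.
F: starts Aug 19 14:30 at or after G ends Aug 19 10:45 → clear.
E: starts Aug 19 15:15 at or after G ends Aug 19 10:45 → clear.
C: starts Aug 19 16:00 at or after G ends Aug 19 10:45 → clear.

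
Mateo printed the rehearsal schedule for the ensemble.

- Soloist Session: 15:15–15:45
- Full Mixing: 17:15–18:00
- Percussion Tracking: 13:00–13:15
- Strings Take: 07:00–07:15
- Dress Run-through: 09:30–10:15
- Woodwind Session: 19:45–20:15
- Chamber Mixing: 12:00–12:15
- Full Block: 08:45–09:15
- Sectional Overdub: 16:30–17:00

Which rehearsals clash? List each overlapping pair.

no overlapping pairs

Sorted by start: Strings Take, Full Block, Dress Run-through, Chamber Mixing, Percussion Tracking, Soloist Session, Sectional Overdub, Full Mixing, Woodwind Session.
Full Block starts after Strings Take ends, so nothing later overlaps Strings Take either.
Dress Run-through starts after Full Block ends, so nothing later overlaps Full Block either.
Chamber Mixing starts after Dress Run-through ends, so nothing later overlaps Dress Run-through either.
Percussion Tracking starts after Chamber Mixing ends, so nothing later overlaps Chamber Mixing either.
Soloist Session starts after Percussion Tracking ends, so nothing later overlaps Percussion Tracking either.
Sectional Overdub starts after Soloist Session ends, so nothing later overlaps Soloist Session either.
Full Mixing starts after Sectional Overdub ends, so nothing later overlaps Sectional Overdub either.
Woodwind Session starts after Full Mixing ends.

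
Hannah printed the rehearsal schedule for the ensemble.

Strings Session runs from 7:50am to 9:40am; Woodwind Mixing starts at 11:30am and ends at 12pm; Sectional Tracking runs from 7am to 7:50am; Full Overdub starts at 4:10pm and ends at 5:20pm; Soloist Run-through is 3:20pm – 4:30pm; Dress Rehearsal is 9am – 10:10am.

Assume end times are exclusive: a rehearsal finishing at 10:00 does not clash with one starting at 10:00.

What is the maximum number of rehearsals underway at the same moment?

2

Walk through starts and ends in time order (an end at T is processed before a start at T):
7am start Sectional Tracking → 1
7:50am end Sectional Tracking → 0
7:50am start Strings Session → 1
9am start Dress Rehearsal → 2
9:40am end Strings Session → 1
10:10am end Dress Rehearsal → 0
11:30am start Woodwind Mixing → 1
12pm end Woodwind Mixing → 0
3:20pm start Soloist Run-through → 1
4:10pm start Full Overdub → 2
4:30pm end Soloist Run-through → 1
5:20pm end Full Overdub → 0
Peak is 2, at 9am (Dress Rehearsal, Strings Session).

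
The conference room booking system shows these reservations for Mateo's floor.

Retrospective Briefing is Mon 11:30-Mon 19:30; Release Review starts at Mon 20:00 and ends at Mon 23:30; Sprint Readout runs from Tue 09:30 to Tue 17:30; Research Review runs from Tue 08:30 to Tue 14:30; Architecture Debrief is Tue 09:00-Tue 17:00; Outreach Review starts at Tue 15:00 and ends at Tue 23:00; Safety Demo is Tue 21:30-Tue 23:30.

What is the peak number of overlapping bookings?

Walk through starts and ends in time order (an end at T is processed before a start at T):
Mon 11:30 start Retrospective Briefing → 1
Mon 19:30 end Retrospective Briefing → 0
Mon 20:00 start Release Review → 1
Mon 23:30 end Release Review → 0
Tue 08:30 start Research Review → 1
Tue 09:00 start Architecture Debrief → 2
Tue 09:30 start Sprint Readout → 3
Tue 14:30 end Research Review → 2
Tue 15:00 start Outreach Review → 3
Tue 17:00 end Architecture Debrief → 2
Tue 17:30 end Sprint Readout → 1
Tue 21:30 start Safety Demo → 2
Tue 23:00 end Outreach Review → 1
Tue 23:30 end Safety Demo → 0
Peak is 3, at Tue 09:30 (Architecture Debrief, Research Review, Sprint Readout).

3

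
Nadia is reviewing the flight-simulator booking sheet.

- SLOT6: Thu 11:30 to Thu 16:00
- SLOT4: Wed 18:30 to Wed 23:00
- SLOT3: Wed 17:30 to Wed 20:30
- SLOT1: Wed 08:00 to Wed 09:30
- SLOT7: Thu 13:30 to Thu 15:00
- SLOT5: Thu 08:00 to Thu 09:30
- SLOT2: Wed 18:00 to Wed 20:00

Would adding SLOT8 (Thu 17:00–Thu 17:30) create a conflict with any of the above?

No — it doesn't clash with anything

SLOT1: ends Wed 09:30 at or before SLOT8 starts Thu 17:00 → clear.
SLOT3: ends Wed 20:30 at or before SLOT8 starts Thu 17:00 → clear.
SLOT2: ends Wed 20:00 at or before SLOT8 starts Thu 17:00 → clear.
SLOT4: ends Wed 23:00 at or before SLOT8 starts Thu 17:00 → clear.
SLOT5: ends Thu 09:30 at or before SLOT8 starts Thu 17:00 → clear.
SLOT6: ends Thu 16:00 at or before SLOT8 starts Thu 17:00 → clear.
SLOT7: ends Thu 15:00 at or before SLOT8 starts Thu 17:00 → clear.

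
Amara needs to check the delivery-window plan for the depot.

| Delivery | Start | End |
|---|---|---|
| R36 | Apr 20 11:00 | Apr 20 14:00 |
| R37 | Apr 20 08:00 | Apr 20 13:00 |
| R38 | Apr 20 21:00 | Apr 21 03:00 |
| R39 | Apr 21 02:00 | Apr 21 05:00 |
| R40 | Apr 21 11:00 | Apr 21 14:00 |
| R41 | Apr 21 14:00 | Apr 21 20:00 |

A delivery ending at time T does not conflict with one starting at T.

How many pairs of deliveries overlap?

Sorted by start: R37, R36, R38, R39, R40, R41.
R36 starts before R37 ends → R37 and R36 overlap.
R38 starts after R37 ends; R37 is clear from here.
R38 starts after R36 ends; R36 is clear from here.
R39 starts before R38 ends → R38 and R39 overlap.
R40 starts after R38 ends; R38 is clear from here.
R40 starts after R39 ends; R39 is clear from here.
R41 starts exactly when R40 ends (back-to-back, no overlap).
Overlapping pairs: R36 & R37, R38 & R39 — 2 in total.

2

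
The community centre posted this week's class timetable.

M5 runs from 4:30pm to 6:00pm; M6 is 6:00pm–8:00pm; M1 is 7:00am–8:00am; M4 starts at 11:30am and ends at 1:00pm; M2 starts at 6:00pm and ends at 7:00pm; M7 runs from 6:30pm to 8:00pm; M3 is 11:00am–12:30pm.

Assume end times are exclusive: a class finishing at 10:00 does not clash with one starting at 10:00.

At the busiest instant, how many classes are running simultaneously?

Walk through starts and ends in time order (an end at T is processed before a start at T):
7:00am start M1 → 1
8:00am end M1 → 0
11:00am start M3 → 1
11:30am start M4 → 2
12:30pm end M3 → 1
1:00pm end M4 → 0
4:30pm start M5 → 1
6:00pm end M5 → 0
6:00pm start M2 → 1
6:00pm start M6 → 2
6:30pm start M7 → 3
7:00pm end M2 → 2
8:00pm end M6 → 1
8:00pm end M7 → 0
Peak is 3, at 6:30pm (M2, M6, M7).

3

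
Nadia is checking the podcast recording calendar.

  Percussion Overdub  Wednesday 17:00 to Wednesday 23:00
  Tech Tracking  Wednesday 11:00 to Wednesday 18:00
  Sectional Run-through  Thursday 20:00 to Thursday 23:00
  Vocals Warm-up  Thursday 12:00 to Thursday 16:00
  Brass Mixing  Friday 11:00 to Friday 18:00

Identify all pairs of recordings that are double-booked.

Sorted by start: Tech Tracking, Percussion Overdub, Vocals Warm-up, Sectional Run-through, Brass Mixing.
Percussion Overdub starts before Tech Tracking ends → Tech Tracking and Percussion Overdub overlap.
Vocals Warm-up starts after Tech Tracking ends — done with Tech Tracking.
Vocals Warm-up starts after Percussion Overdub ends — done with Percussion Overdub.
Sectional Run-through starts after Vocals Warm-up ends — done with Vocals Warm-up.
Brass Mixing starts after Sectional Run-through ends.

Percussion Overdub & Tech Tracking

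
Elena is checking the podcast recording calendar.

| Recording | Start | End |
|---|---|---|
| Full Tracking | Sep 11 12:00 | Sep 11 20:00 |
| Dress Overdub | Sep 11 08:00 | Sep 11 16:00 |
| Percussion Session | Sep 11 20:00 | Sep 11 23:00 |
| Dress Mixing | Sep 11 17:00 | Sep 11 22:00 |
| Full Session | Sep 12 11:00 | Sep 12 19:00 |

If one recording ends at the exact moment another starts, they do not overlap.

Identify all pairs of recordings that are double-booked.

Check each pair: they overlap iff neither finishes before the other starts.
Sorted by start: Dress Overdub, Full Tracking, Dress Mixing, Percussion Session, Full Session.
Full Tracking starts before Dress Overdub ends → Dress Overdub and Full Tracking overlap.
Dress Mixing starts after Dress Overdub ends; Dress Overdub is clear from here.
Dress Mixing starts before Full Tracking ends → Full Tracking and Dress Mixing overlap.
Percussion Session starts exactly when Full Tracking ends (back-to-back, no overlap); Full Tracking is clear from here.
Percussion Session starts before Dress Mixing ends → Dress Mixing and Percussion Session overlap.
Full Session starts after Dress Mixing ends.
Full Session starts after Percussion Session ends.

Dress Mixing & Full Tracking, Dress Mixing & Percussion Session, Dress Overdub & Full Tracking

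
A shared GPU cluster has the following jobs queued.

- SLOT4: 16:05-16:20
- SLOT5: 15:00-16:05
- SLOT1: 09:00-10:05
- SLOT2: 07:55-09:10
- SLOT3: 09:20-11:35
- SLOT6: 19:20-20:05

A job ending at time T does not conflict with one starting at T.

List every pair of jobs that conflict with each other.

Sorted by start: SLOT2, SLOT1, SLOT3, SLOT5, SLOT4, SLOT6.
SLOT1 starts before SLOT2 ends → SLOT2 and SLOT1 overlap.
SLOT3 starts after SLOT2 ends, so SLOT2 has no further overlaps.
SLOT3 starts before SLOT1 ends → SLOT1 and SLOT3 overlap.
SLOT5 starts after SLOT1 ends, so SLOT1 has no further overlaps.
SLOT5 starts after SLOT3 ends, so SLOT3 has no further overlaps.
SLOT4 starts exactly when SLOT5 ends (back-to-back, no overlap), so SLOT5 has no further overlaps.
SLOT6 starts after SLOT4 ends.

SLOT1 & SLOT2, SLOT1 & SLOT3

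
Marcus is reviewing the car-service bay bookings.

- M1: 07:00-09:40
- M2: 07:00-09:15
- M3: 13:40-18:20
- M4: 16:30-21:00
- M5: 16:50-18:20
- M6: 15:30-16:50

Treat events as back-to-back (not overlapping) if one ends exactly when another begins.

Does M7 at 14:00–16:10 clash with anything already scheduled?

M1: ends 09:40 at or before M7 starts 14:00 → clear.
M2: ends 09:15 at or before M7 starts 14:00 → clear.
M3: starts 13:40 before M7 ends 16:10, and ends 18:20 after M7 starts 14:00 → overlap.
M6: starts 15:30 before M7 ends 16:10, and ends 16:50 after M7 starts 14:00 → overlap.
M4: starts 16:30 at or after M7 ends 16:10 → clear.
M5: starts 16:50 at or after M7 ends 16:10 → clear.
M7 overlaps M3, M6.

Yes — it overlaps M3, M6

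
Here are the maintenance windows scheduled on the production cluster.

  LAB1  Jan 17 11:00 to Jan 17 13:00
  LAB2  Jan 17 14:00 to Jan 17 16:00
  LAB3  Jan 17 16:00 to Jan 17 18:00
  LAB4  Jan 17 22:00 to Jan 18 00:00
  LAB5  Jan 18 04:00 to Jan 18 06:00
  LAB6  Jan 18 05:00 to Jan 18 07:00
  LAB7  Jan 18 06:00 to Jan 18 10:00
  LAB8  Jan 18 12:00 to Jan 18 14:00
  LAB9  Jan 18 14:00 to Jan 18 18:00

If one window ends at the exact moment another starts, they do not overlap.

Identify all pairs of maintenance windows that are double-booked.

Sorted by start: LAB1, LAB2, LAB3, LAB4, LAB5, LAB6, LAB7, LAB8, LAB9.
LAB2 starts after LAB1 ends; LAB1 is clear from here.
LAB3 starts exactly when LAB2 ends (back-to-back, no overlap); LAB2 is clear from here.
LAB4 starts after LAB3 ends; LAB3 is clear from here.
LAB5 starts after LAB4 ends; LAB4 is clear from here.
LAB6 starts before LAB5 ends → LAB5 and LAB6 overlap.
LAB7 starts exactly when LAB5 ends (back-to-back, no overlap); LAB5 is clear from here.
LAB7 starts before LAB6 ends → LAB6 and LAB7 overlap.
LAB8 starts after LAB6 ends; LAB6 is clear from here.
LAB8 starts after LAB7 ends; LAB7 is clear from here.
LAB9 starts exactly when LAB8 ends (back-to-back, no overlap).

LAB5 & LAB6, LAB6 & LAB7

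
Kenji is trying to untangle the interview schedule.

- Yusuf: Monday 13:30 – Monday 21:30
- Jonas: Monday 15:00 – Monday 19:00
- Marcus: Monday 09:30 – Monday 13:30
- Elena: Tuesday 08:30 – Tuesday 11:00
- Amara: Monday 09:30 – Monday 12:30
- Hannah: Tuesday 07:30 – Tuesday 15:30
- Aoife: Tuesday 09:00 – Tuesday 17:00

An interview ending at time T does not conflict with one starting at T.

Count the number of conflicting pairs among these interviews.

5

Sorted by start: Marcus, Amara, Yusuf, Jonas, Hannah, Elena, Aoife.
Amara starts before Marcus ends → Marcus and Amara overlap.
Yusuf starts exactly when Marcus ends (back-to-back, no overlap), so nothing later overlaps Marcus either.
Yusuf starts after Amara ends, so nothing later overlaps Amara either.
Jonas starts before Yusuf ends → Yusuf and Jonas overlap.
Hannah starts after Yusuf ends, so nothing later overlaps Yusuf either.
Hannah starts after Jonas ends, so nothing later overlaps Jonas either.
Elena starts before Hannah ends → Hannah and Elena overlap.
Aoife starts before Hannah ends → Hannah and Aoife overlap.
Aoife starts before Elena ends → Elena and Aoife overlap.
Overlapping pairs: Amara & Marcus, Aoife & Elena, Aoife & Hannah, Elena & Hannah, Jonas & Yusuf — 5 in total.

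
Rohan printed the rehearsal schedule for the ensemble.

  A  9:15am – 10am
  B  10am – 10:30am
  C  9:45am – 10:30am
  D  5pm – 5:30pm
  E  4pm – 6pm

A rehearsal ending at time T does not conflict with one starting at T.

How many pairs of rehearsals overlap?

Sorted by start: A, C, B, E, D.
C starts before A ends → A and C overlap.
B starts exactly when A ends (back-to-back, no overlap) — done with A.
B starts before C ends → C and B overlap.
E starts after C ends — done with C.
E starts after B ends — done with B.
D starts before E ends → E and D overlap.
Overlapping pairs: A & C, B & C, D & E — 3 in total.

3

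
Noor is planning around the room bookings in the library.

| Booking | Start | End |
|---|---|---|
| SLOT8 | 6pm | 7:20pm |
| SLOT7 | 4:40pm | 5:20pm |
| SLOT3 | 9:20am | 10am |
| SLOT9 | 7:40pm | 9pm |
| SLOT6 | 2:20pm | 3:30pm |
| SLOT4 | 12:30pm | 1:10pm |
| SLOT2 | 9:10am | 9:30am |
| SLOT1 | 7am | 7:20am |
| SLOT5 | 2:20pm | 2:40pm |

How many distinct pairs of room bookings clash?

Two intervals overlap when each starts before the other ends.
Sorted by start: SLOT1, SLOT2, SLOT3, SLOT4, SLOT5, SLOT6, SLOT7, SLOT8, SLOT9.
SLOT2 starts after SLOT1 ends, so SLOT1 has no further overlaps.
SLOT3 starts before SLOT2 ends → SLOT2 and SLOT3 overlap.
SLOT4 starts after SLOT2 ends, so SLOT2 has no further overlaps.
SLOT4 starts after SLOT3 ends, so SLOT3 has no further overlaps.
SLOT5 starts after SLOT4 ends, so SLOT4 has no further overlaps.
SLOT6 starts before SLOT5 ends → SLOT5 and SLOT6 overlap.
SLOT7 starts after SLOT5 ends, so SLOT5 has no further overlaps.
SLOT7 starts after SLOT6 ends, so SLOT6 has no further overlaps.
SLOT8 starts after SLOT7 ends, so SLOT7 has no further overlaps.
SLOT9 starts after SLOT8 ends.
Overlapping pairs: SLOT2 & SLOT3, SLOT5 & SLOT6 — 2 in total.

2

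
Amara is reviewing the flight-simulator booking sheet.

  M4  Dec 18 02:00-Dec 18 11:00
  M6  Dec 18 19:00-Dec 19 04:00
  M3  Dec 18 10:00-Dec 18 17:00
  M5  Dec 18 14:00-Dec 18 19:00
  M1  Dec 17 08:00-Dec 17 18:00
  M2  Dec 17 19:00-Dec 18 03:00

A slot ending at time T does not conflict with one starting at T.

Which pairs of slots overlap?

Sorted by start: M1, M2, M4, M3, M5, M6.
M2 starts after M1 ends, so nothing later overlaps M1 either.
M4 starts before M2 ends → M2 and M4 overlap.
M3 starts after M2 ends, so nothing later overlaps M2 either.
M3 starts before M4 ends → M4 and M3 overlap.
M5 starts after M4 ends, so nothing later overlaps M4 either.
M5 starts before M3 ends → M3 and M5 overlap.
M6 starts after M3 ends.
M6 starts exactly when M5 ends (back-to-back, no overlap).

M2 & M4, M3 & M4, M3 & M5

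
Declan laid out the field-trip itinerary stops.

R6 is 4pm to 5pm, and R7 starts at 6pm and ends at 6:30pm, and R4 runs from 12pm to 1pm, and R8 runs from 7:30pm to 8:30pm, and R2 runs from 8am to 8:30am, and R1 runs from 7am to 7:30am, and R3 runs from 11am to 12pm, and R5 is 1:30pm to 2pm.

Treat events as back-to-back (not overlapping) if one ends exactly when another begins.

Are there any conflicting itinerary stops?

Sorted by start: R1, R2, R3, R4, R5, R6, R7, R8.
R2 starts after R1 ends — done with R1.
R3 starts after R2 ends — done with R2.
R4 starts exactly when R3 ends (back-to-back, no overlap) — done with R3.
R5 starts after R4 ends — done with R4.
R6 starts after R5 ends — done with R5.
R7 starts after R6 ends — done with R6.
R8 starts after R7 ends.
Every pair is clear; the schedule has no overlaps.

No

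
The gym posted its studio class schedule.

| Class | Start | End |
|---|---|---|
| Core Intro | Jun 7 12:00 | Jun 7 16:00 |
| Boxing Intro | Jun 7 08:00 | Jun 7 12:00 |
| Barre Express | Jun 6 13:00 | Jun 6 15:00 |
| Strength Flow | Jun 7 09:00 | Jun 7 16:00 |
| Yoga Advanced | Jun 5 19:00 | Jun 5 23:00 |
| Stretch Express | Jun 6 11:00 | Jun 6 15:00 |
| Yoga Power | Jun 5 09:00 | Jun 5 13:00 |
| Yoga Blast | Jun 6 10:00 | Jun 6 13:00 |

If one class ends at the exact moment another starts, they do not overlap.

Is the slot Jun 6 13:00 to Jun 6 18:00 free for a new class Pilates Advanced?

No — it overlaps Barre Express, Stretch Express

Yoga Power: ends Jun 5 13:00 at or before Pilates Advanced starts Jun 6 13:00 → clear.
Yoga Advanced: ends Jun 5 23:00 at or before Pilates Advanced starts Jun 6 13:00 → clear.
Yoga Blast: ends Jun 6 13:00 at or before Pilates Advanced starts Jun 6 13:00 → clear.
Stretch Express: starts Jun 6 11:00 before Pilates Advanced ends Jun 6 18:00, and ends Jun 6 15:00 after Pilates Advanced starts Jun 6 13:00 → overlap.
Barre Express: starts Jun 6 13:00 before Pilates Advanced ends Jun 6 18:00, and ends Jun 6 15:00 after Pilates Advanced starts Jun 6 13:00 → overlap.
Boxing Intro: starts Jun 7 08:00 at or after Pilates Advanced ends Jun 6 18:00 → clear.
Strength Flow: starts Jun 7 09:00 at or after Pilates Advanced ends Jun 6 18:00 → clear.
Core Intro: starts Jun 7 12:00 at or after Pilates Advanced ends Jun 6 18:00 → clear.
Pilates Advanced overlaps Stretch Express, Barre Express.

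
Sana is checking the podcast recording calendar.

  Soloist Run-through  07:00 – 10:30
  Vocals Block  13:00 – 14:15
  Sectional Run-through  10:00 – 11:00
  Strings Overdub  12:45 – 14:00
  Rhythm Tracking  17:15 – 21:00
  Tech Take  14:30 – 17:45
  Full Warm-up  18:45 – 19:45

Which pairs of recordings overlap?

Sorted by start: Soloist Run-through, Sectional Run-through, Strings Overdub, Vocals Block, Tech Take, Rhythm Tracking, Full Warm-up.
Sectional Run-through starts before Soloist Run-through ends → Soloist Run-through and Sectional Run-through overlap.
Strings Overdub starts after Soloist Run-through ends, so Soloist Run-through has no further overlaps.
Strings Overdub starts after Sectional Run-through ends, so Sectional Run-through has no further overlaps.
Vocals Block starts before Strings Overdub ends → Strings Overdub and Vocals Block overlap.
Tech Take starts after Strings Overdub ends, so Strings Overdub has no further overlaps.
Tech Take starts after Vocals Block ends, so Vocals Block has no further overlaps.
Rhythm Tracking starts before Tech Take ends → Tech Take and Rhythm Tracking overlap.
Full Warm-up starts after Tech Take ends.
Full Warm-up starts before Rhythm Tracking ends → Rhythm Tracking and Full Warm-up overlap.

Full Warm-up & Rhythm Tracking, Rhythm Tracking & Tech Take, Sectional Run-through & Soloist Run-through, Strings Overdub & Vocals Block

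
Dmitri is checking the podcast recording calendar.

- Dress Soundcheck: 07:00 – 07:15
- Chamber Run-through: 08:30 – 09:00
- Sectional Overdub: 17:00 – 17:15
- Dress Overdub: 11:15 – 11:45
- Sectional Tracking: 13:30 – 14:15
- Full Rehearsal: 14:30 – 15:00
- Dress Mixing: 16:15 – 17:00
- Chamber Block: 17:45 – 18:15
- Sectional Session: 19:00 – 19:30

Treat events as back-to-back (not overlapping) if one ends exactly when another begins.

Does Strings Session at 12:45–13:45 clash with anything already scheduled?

Dress Soundcheck: ends 07:15 at or before Strings Session starts 12:45 → clear.
Chamber Run-through: ends 09:00 at or before Strings Session starts 12:45 → clear.
Dress Overdub: ends 11:45 at or before Strings Session starts 12:45 → clear.
Sectional Tracking: starts 13:30 before Strings Session ends 13:45, and ends 14:15 after Strings Session starts 12:45 → overlap.
Full Rehearsal: starts 14:30 at or after Strings Session ends 13:45 → clear.
Dress Mixing: starts 16:15 at or after Strings Session ends 13:45 → clear.
Sectional Overdub: starts 17:00 at or after Strings Session ends 13:45 → clear.
Chamber Block: starts 17:45 at or after Strings Session ends 13:45 → clear.
Sectional Session: starts 19:00 at or after Strings Session ends 13:45 → clear.
Strings Session overlaps Sectional Tracking.

Yes — it overlaps Sectional Tracking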